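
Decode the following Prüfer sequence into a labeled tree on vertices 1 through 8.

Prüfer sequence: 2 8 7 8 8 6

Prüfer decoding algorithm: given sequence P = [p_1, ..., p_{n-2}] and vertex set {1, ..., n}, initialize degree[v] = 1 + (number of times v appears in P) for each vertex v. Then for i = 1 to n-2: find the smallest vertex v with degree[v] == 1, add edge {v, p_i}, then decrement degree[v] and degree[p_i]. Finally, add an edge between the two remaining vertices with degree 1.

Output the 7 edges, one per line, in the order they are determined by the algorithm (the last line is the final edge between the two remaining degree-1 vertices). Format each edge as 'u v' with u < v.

Initial degrees: {1:1, 2:2, 3:1, 4:1, 5:1, 6:2, 7:2, 8:4}
Step 1: smallest deg-1 vertex = 1, p_1 = 2. Add edge {1,2}. Now deg[1]=0, deg[2]=1.
Step 2: smallest deg-1 vertex = 2, p_2 = 8. Add edge {2,8}. Now deg[2]=0, deg[8]=3.
Step 3: smallest deg-1 vertex = 3, p_3 = 7. Add edge {3,7}. Now deg[3]=0, deg[7]=1.
Step 4: smallest deg-1 vertex = 4, p_4 = 8. Add edge {4,8}. Now deg[4]=0, deg[8]=2.
Step 5: smallest deg-1 vertex = 5, p_5 = 8. Add edge {5,8}. Now deg[5]=0, deg[8]=1.
Step 6: smallest deg-1 vertex = 7, p_6 = 6. Add edge {6,7}. Now deg[7]=0, deg[6]=1.
Final: two remaining deg-1 vertices are 6, 8. Add edge {6,8}.

Answer: 1 2
2 8
3 7
4 8
5 8
6 7
6 8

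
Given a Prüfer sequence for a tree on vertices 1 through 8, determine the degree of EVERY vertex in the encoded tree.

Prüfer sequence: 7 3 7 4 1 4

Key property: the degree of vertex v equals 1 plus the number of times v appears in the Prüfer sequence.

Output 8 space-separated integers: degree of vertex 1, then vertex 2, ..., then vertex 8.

p_1 = 7: count[7] becomes 1
p_2 = 3: count[3] becomes 1
p_3 = 7: count[7] becomes 2
p_4 = 4: count[4] becomes 1
p_5 = 1: count[1] becomes 1
p_6 = 4: count[4] becomes 2
Degrees (1 + count): deg[1]=1+1=2, deg[2]=1+0=1, deg[3]=1+1=2, deg[4]=1+2=3, deg[5]=1+0=1, deg[6]=1+0=1, deg[7]=1+2=3, deg[8]=1+0=1

Answer: 2 1 2 3 1 1 3 1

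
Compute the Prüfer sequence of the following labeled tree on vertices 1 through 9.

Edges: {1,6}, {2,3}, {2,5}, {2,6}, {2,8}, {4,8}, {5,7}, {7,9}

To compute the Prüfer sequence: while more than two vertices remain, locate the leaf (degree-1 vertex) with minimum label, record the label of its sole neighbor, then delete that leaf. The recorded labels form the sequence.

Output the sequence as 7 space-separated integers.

Answer: 6 2 8 2 2 5 7

Derivation:
Step 1: leaves = {1,3,4,9}. Remove smallest leaf 1, emit neighbor 6.
Step 2: leaves = {3,4,6,9}. Remove smallest leaf 3, emit neighbor 2.
Step 3: leaves = {4,6,9}. Remove smallest leaf 4, emit neighbor 8.
Step 4: leaves = {6,8,9}. Remove smallest leaf 6, emit neighbor 2.
Step 5: leaves = {8,9}. Remove smallest leaf 8, emit neighbor 2.
Step 6: leaves = {2,9}. Remove smallest leaf 2, emit neighbor 5.
Step 7: leaves = {5,9}. Remove smallest leaf 5, emit neighbor 7.
Done: 2 vertices remain (7, 9). Sequence = [6 2 8 2 2 5 7]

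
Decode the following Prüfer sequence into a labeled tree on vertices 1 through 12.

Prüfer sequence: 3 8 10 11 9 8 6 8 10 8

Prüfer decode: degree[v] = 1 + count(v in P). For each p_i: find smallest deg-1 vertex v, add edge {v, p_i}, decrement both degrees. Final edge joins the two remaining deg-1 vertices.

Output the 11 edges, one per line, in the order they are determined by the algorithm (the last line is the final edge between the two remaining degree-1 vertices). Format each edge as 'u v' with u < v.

Initial degrees: {1:1, 2:1, 3:2, 4:1, 5:1, 6:2, 7:1, 8:5, 9:2, 10:3, 11:2, 12:1}
Step 1: smallest deg-1 vertex = 1, p_1 = 3. Add edge {1,3}. Now deg[1]=0, deg[3]=1.
Step 2: smallest deg-1 vertex = 2, p_2 = 8. Add edge {2,8}. Now deg[2]=0, deg[8]=4.
Step 3: smallest deg-1 vertex = 3, p_3 = 10. Add edge {3,10}. Now deg[3]=0, deg[10]=2.
Step 4: smallest deg-1 vertex = 4, p_4 = 11. Add edge {4,11}. Now deg[4]=0, deg[11]=1.
Step 5: smallest deg-1 vertex = 5, p_5 = 9. Add edge {5,9}. Now deg[5]=0, deg[9]=1.
Step 6: smallest deg-1 vertex = 7, p_6 = 8. Add edge {7,8}. Now deg[7]=0, deg[8]=3.
Step 7: smallest deg-1 vertex = 9, p_7 = 6. Add edge {6,9}. Now deg[9]=0, deg[6]=1.
Step 8: smallest deg-1 vertex = 6, p_8 = 8. Add edge {6,8}. Now deg[6]=0, deg[8]=2.
Step 9: smallest deg-1 vertex = 11, p_9 = 10. Add edge {10,11}. Now deg[11]=0, deg[10]=1.
Step 10: smallest deg-1 vertex = 10, p_10 = 8. Add edge {8,10}. Now deg[10]=0, deg[8]=1.
Final: two remaining deg-1 vertices are 8, 12. Add edge {8,12}.

Answer: 1 3
2 8
3 10
4 11
5 9
7 8
6 9
6 8
10 11
8 10
8 12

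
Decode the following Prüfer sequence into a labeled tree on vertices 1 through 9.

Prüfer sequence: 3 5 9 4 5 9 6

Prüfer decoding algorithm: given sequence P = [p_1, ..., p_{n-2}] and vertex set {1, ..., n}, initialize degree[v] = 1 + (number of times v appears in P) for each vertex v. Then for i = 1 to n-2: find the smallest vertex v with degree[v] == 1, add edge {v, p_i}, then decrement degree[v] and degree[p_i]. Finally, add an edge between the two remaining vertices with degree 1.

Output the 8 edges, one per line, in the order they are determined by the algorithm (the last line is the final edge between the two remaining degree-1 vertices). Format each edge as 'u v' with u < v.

Answer: 1 3
2 5
3 9
4 7
4 5
5 9
6 8
6 9

Derivation:
Initial degrees: {1:1, 2:1, 3:2, 4:2, 5:3, 6:2, 7:1, 8:1, 9:3}
Step 1: smallest deg-1 vertex = 1, p_1 = 3. Add edge {1,3}. Now deg[1]=0, deg[3]=1.
Step 2: smallest deg-1 vertex = 2, p_2 = 5. Add edge {2,5}. Now deg[2]=0, deg[5]=2.
Step 3: smallest deg-1 vertex = 3, p_3 = 9. Add edge {3,9}. Now deg[3]=0, deg[9]=2.
Step 4: smallest deg-1 vertex = 7, p_4 = 4. Add edge {4,7}. Now deg[7]=0, deg[4]=1.
Step 5: smallest deg-1 vertex = 4, p_5 = 5. Add edge {4,5}. Now deg[4]=0, deg[5]=1.
Step 6: smallest deg-1 vertex = 5, p_6 = 9. Add edge {5,9}. Now deg[5]=0, deg[9]=1.
Step 7: smallest deg-1 vertex = 8, p_7 = 6. Add edge {6,8}. Now deg[8]=0, deg[6]=1.
Final: two remaining deg-1 vertices are 6, 9. Add edge {6,9}.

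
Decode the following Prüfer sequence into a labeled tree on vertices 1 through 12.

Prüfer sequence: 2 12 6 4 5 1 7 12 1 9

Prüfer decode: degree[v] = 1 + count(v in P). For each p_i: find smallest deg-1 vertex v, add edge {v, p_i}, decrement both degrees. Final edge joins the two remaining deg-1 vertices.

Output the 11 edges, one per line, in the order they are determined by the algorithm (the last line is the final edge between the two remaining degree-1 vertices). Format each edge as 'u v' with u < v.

Answer: 2 3
2 12
6 8
4 6
4 5
1 5
7 10
7 12
1 11
1 9
9 12

Derivation:
Initial degrees: {1:3, 2:2, 3:1, 4:2, 5:2, 6:2, 7:2, 8:1, 9:2, 10:1, 11:1, 12:3}
Step 1: smallest deg-1 vertex = 3, p_1 = 2. Add edge {2,3}. Now deg[3]=0, deg[2]=1.
Step 2: smallest deg-1 vertex = 2, p_2 = 12. Add edge {2,12}. Now deg[2]=0, deg[12]=2.
Step 3: smallest deg-1 vertex = 8, p_3 = 6. Add edge {6,8}. Now deg[8]=0, deg[6]=1.
Step 4: smallest deg-1 vertex = 6, p_4 = 4. Add edge {4,6}. Now deg[6]=0, deg[4]=1.
Step 5: smallest deg-1 vertex = 4, p_5 = 5. Add edge {4,5}. Now deg[4]=0, deg[5]=1.
Step 6: smallest deg-1 vertex = 5, p_6 = 1. Add edge {1,5}. Now deg[5]=0, deg[1]=2.
Step 7: smallest deg-1 vertex = 10, p_7 = 7. Add edge {7,10}. Now deg[10]=0, deg[7]=1.
Step 8: smallest deg-1 vertex = 7, p_8 = 12. Add edge {7,12}. Now deg[7]=0, deg[12]=1.
Step 9: smallest deg-1 vertex = 11, p_9 = 1. Add edge {1,11}. Now deg[11]=0, deg[1]=1.
Step 10: smallest deg-1 vertex = 1, p_10 = 9. Add edge {1,9}. Now deg[1]=0, deg[9]=1.
Final: two remaining deg-1 vertices are 9, 12. Add edge {9,12}.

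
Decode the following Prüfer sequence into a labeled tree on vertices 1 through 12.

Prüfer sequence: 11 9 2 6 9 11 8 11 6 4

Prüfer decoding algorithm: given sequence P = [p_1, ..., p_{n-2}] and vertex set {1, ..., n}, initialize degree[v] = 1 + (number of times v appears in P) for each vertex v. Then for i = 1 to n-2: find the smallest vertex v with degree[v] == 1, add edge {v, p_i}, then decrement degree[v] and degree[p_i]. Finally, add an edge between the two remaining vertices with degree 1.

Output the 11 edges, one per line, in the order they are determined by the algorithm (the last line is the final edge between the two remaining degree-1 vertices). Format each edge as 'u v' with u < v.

Initial degrees: {1:1, 2:2, 3:1, 4:2, 5:1, 6:3, 7:1, 8:2, 9:3, 10:1, 11:4, 12:1}
Step 1: smallest deg-1 vertex = 1, p_1 = 11. Add edge {1,11}. Now deg[1]=0, deg[11]=3.
Step 2: smallest deg-1 vertex = 3, p_2 = 9. Add edge {3,9}. Now deg[3]=0, deg[9]=2.
Step 3: smallest deg-1 vertex = 5, p_3 = 2. Add edge {2,5}. Now deg[5]=0, deg[2]=1.
Step 4: smallest deg-1 vertex = 2, p_4 = 6. Add edge {2,6}. Now deg[2]=0, deg[6]=2.
Step 5: smallest deg-1 vertex = 7, p_5 = 9. Add edge {7,9}. Now deg[7]=0, deg[9]=1.
Step 6: smallest deg-1 vertex = 9, p_6 = 11. Add edge {9,11}. Now deg[9]=0, deg[11]=2.
Step 7: smallest deg-1 vertex = 10, p_7 = 8. Add edge {8,10}. Now deg[10]=0, deg[8]=1.
Step 8: smallest deg-1 vertex = 8, p_8 = 11. Add edge {8,11}. Now deg[8]=0, deg[11]=1.
Step 9: smallest deg-1 vertex = 11, p_9 = 6. Add edge {6,11}. Now deg[11]=0, deg[6]=1.
Step 10: smallest deg-1 vertex = 6, p_10 = 4. Add edge {4,6}. Now deg[6]=0, deg[4]=1.
Final: two remaining deg-1 vertices are 4, 12. Add edge {4,12}.

Answer: 1 11
3 9
2 5
2 6
7 9
9 11
8 10
8 11
6 11
4 6
4 12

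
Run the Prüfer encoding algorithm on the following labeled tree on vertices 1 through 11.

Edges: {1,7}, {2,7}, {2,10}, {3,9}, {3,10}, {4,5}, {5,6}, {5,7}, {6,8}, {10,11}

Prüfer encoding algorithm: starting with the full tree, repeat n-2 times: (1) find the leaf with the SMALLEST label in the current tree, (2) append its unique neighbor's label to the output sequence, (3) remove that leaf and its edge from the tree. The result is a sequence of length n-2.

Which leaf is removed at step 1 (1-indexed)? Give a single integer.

Step 1: current leaves = {1,4,8,9,11}. Remove leaf 1 (neighbor: 7).

Answer: 1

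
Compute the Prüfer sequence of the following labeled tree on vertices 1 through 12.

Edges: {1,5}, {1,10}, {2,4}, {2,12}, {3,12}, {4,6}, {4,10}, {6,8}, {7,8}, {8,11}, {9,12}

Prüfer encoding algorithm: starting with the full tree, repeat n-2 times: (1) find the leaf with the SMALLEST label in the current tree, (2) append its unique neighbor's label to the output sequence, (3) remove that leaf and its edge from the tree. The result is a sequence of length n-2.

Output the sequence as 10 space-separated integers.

Step 1: leaves = {3,5,7,9,11}. Remove smallest leaf 3, emit neighbor 12.
Step 2: leaves = {5,7,9,11}. Remove smallest leaf 5, emit neighbor 1.
Step 3: leaves = {1,7,9,11}. Remove smallest leaf 1, emit neighbor 10.
Step 4: leaves = {7,9,10,11}. Remove smallest leaf 7, emit neighbor 8.
Step 5: leaves = {9,10,11}. Remove smallest leaf 9, emit neighbor 12.
Step 6: leaves = {10,11,12}. Remove smallest leaf 10, emit neighbor 4.
Step 7: leaves = {11,12}. Remove smallest leaf 11, emit neighbor 8.
Step 8: leaves = {8,12}. Remove smallest leaf 8, emit neighbor 6.
Step 9: leaves = {6,12}. Remove smallest leaf 6, emit neighbor 4.
Step 10: leaves = {4,12}. Remove smallest leaf 4, emit neighbor 2.
Done: 2 vertices remain (2, 12). Sequence = [12 1 10 8 12 4 8 6 4 2]

Answer: 12 1 10 8 12 4 8 6 4 2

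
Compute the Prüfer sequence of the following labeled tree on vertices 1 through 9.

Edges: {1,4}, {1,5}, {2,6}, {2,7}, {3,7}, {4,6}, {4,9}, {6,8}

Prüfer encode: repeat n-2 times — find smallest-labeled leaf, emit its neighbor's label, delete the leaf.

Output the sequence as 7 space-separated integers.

Answer: 7 1 4 2 6 6 4

Derivation:
Step 1: leaves = {3,5,8,9}. Remove smallest leaf 3, emit neighbor 7.
Step 2: leaves = {5,7,8,9}. Remove smallest leaf 5, emit neighbor 1.
Step 3: leaves = {1,7,8,9}. Remove smallest leaf 1, emit neighbor 4.
Step 4: leaves = {7,8,9}. Remove smallest leaf 7, emit neighbor 2.
Step 5: leaves = {2,8,9}. Remove smallest leaf 2, emit neighbor 6.
Step 6: leaves = {8,9}. Remove smallest leaf 8, emit neighbor 6.
Step 7: leaves = {6,9}. Remove smallest leaf 6, emit neighbor 4.
Done: 2 vertices remain (4, 9). Sequence = [7 1 4 2 6 6 4]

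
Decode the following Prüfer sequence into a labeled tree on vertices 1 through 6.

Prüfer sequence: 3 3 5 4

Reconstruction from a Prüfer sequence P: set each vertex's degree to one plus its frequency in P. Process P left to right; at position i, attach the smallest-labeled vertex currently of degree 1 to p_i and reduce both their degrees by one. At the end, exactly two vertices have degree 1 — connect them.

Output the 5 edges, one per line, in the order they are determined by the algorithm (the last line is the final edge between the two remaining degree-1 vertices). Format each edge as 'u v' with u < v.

Answer: 1 3
2 3
3 5
4 5
4 6

Derivation:
Initial degrees: {1:1, 2:1, 3:3, 4:2, 5:2, 6:1}
Step 1: smallest deg-1 vertex = 1, p_1 = 3. Add edge {1,3}. Now deg[1]=0, deg[3]=2.
Step 2: smallest deg-1 vertex = 2, p_2 = 3. Add edge {2,3}. Now deg[2]=0, deg[3]=1.
Step 3: smallest deg-1 vertex = 3, p_3 = 5. Add edge {3,5}. Now deg[3]=0, deg[5]=1.
Step 4: smallest deg-1 vertex = 5, p_4 = 4. Add edge {4,5}. Now deg[5]=0, deg[4]=1.
Final: two remaining deg-1 vertices are 4, 6. Add edge {4,6}.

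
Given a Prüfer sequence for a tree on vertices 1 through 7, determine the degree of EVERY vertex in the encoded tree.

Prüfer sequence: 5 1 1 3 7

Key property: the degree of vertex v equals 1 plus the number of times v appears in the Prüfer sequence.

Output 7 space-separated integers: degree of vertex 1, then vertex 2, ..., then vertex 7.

p_1 = 5: count[5] becomes 1
p_2 = 1: count[1] becomes 1
p_3 = 1: count[1] becomes 2
p_4 = 3: count[3] becomes 1
p_5 = 7: count[7] becomes 1
Degrees (1 + count): deg[1]=1+2=3, deg[2]=1+0=1, deg[3]=1+1=2, deg[4]=1+0=1, deg[5]=1+1=2, deg[6]=1+0=1, deg[7]=1+1=2

Answer: 3 1 2 1 2 1 2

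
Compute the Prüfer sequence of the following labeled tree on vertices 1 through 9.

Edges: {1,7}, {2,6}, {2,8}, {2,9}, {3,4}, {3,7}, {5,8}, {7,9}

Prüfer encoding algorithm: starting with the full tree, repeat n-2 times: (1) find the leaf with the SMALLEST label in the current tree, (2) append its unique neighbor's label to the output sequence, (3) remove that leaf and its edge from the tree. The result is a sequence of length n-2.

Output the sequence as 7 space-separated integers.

Answer: 7 3 7 8 2 9 2

Derivation:
Step 1: leaves = {1,4,5,6}. Remove smallest leaf 1, emit neighbor 7.
Step 2: leaves = {4,5,6}. Remove smallest leaf 4, emit neighbor 3.
Step 3: leaves = {3,5,6}. Remove smallest leaf 3, emit neighbor 7.
Step 4: leaves = {5,6,7}. Remove smallest leaf 5, emit neighbor 8.
Step 5: leaves = {6,7,8}. Remove smallest leaf 6, emit neighbor 2.
Step 6: leaves = {7,8}. Remove smallest leaf 7, emit neighbor 9.
Step 7: leaves = {8,9}. Remove smallest leaf 8, emit neighbor 2.
Done: 2 vertices remain (2, 9). Sequence = [7 3 7 8 2 9 2]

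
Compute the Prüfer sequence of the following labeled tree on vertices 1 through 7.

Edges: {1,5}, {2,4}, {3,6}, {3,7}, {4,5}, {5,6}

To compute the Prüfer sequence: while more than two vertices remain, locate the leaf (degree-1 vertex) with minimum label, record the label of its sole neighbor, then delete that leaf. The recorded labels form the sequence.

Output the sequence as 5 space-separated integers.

Step 1: leaves = {1,2,7}. Remove smallest leaf 1, emit neighbor 5.
Step 2: leaves = {2,7}. Remove smallest leaf 2, emit neighbor 4.
Step 3: leaves = {4,7}. Remove smallest leaf 4, emit neighbor 5.
Step 4: leaves = {5,7}. Remove smallest leaf 5, emit neighbor 6.
Step 5: leaves = {6,7}. Remove smallest leaf 6, emit neighbor 3.
Done: 2 vertices remain (3, 7). Sequence = [5 4 5 6 3]

Answer: 5 4 5 6 3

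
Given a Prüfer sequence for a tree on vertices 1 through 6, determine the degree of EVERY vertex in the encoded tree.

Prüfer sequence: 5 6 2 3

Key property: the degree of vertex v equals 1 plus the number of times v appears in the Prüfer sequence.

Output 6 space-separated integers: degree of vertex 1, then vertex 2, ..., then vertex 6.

p_1 = 5: count[5] becomes 1
p_2 = 6: count[6] becomes 1
p_3 = 2: count[2] becomes 1
p_4 = 3: count[3] becomes 1
Degrees (1 + count): deg[1]=1+0=1, deg[2]=1+1=2, deg[3]=1+1=2, deg[4]=1+0=1, deg[5]=1+1=2, deg[6]=1+1=2

Answer: 1 2 2 1 2 2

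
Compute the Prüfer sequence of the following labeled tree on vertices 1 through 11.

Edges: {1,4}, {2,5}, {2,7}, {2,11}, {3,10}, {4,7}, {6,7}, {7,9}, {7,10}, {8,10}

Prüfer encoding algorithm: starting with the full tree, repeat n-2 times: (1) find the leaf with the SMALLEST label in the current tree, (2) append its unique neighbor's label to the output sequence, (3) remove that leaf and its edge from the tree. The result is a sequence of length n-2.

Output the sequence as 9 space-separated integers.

Answer: 4 10 7 2 7 10 7 7 2

Derivation:
Step 1: leaves = {1,3,5,6,8,9,11}. Remove smallest leaf 1, emit neighbor 4.
Step 2: leaves = {3,4,5,6,8,9,11}. Remove smallest leaf 3, emit neighbor 10.
Step 3: leaves = {4,5,6,8,9,11}. Remove smallest leaf 4, emit neighbor 7.
Step 4: leaves = {5,6,8,9,11}. Remove smallest leaf 5, emit neighbor 2.
Step 5: leaves = {6,8,9,11}. Remove smallest leaf 6, emit neighbor 7.
Step 6: leaves = {8,9,11}. Remove smallest leaf 8, emit neighbor 10.
Step 7: leaves = {9,10,11}. Remove smallest leaf 9, emit neighbor 7.
Step 8: leaves = {10,11}. Remove smallest leaf 10, emit neighbor 7.
Step 9: leaves = {7,11}. Remove smallest leaf 7, emit neighbor 2.
Done: 2 vertices remain (2, 11). Sequence = [4 10 7 2 7 10 7 7 2]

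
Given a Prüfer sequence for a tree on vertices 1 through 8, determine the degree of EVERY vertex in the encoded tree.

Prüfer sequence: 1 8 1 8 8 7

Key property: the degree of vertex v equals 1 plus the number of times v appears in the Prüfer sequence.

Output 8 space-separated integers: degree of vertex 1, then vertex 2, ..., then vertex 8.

Answer: 3 1 1 1 1 1 2 4

Derivation:
p_1 = 1: count[1] becomes 1
p_2 = 8: count[8] becomes 1
p_3 = 1: count[1] becomes 2
p_4 = 8: count[8] becomes 2
p_5 = 8: count[8] becomes 3
p_6 = 7: count[7] becomes 1
Degrees (1 + count): deg[1]=1+2=3, deg[2]=1+0=1, deg[3]=1+0=1, deg[4]=1+0=1, deg[5]=1+0=1, deg[6]=1+0=1, deg[7]=1+1=2, deg[8]=1+3=4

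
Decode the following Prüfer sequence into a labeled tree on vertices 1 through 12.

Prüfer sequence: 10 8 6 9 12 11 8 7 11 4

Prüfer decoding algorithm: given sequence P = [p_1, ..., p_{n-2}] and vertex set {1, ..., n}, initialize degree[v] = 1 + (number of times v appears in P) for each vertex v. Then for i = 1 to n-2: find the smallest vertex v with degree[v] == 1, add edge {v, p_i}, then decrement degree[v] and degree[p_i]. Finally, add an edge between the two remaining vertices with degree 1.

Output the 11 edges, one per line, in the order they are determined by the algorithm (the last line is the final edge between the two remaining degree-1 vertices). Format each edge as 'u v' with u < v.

Answer: 1 10
2 8
3 6
5 9
6 12
9 11
8 10
7 8
7 11
4 11
4 12

Derivation:
Initial degrees: {1:1, 2:1, 3:1, 4:2, 5:1, 6:2, 7:2, 8:3, 9:2, 10:2, 11:3, 12:2}
Step 1: smallest deg-1 vertex = 1, p_1 = 10. Add edge {1,10}. Now deg[1]=0, deg[10]=1.
Step 2: smallest deg-1 vertex = 2, p_2 = 8. Add edge {2,8}. Now deg[2]=0, deg[8]=2.
Step 3: smallest deg-1 vertex = 3, p_3 = 6. Add edge {3,6}. Now deg[3]=0, deg[6]=1.
Step 4: smallest deg-1 vertex = 5, p_4 = 9. Add edge {5,9}. Now deg[5]=0, deg[9]=1.
Step 5: smallest deg-1 vertex = 6, p_5 = 12. Add edge {6,12}. Now deg[6]=0, deg[12]=1.
Step 6: smallest deg-1 vertex = 9, p_6 = 11. Add edge {9,11}. Now deg[9]=0, deg[11]=2.
Step 7: smallest deg-1 vertex = 10, p_7 = 8. Add edge {8,10}. Now deg[10]=0, deg[8]=1.
Step 8: smallest deg-1 vertex = 8, p_8 = 7. Add edge {7,8}. Now deg[8]=0, deg[7]=1.
Step 9: smallest deg-1 vertex = 7, p_9 = 11. Add edge {7,11}. Now deg[7]=0, deg[11]=1.
Step 10: smallest deg-1 vertex = 11, p_10 = 4. Add edge {4,11}. Now deg[11]=0, deg[4]=1.
Final: two remaining deg-1 vertices are 4, 12. Add edge {4,12}.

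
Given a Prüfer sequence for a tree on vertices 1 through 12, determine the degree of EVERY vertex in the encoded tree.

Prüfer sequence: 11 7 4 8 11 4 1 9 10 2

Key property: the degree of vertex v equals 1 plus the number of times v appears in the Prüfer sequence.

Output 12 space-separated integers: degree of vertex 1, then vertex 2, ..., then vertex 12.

Answer: 2 2 1 3 1 1 2 2 2 2 3 1

Derivation:
p_1 = 11: count[11] becomes 1
p_2 = 7: count[7] becomes 1
p_3 = 4: count[4] becomes 1
p_4 = 8: count[8] becomes 1
p_5 = 11: count[11] becomes 2
p_6 = 4: count[4] becomes 2
p_7 = 1: count[1] becomes 1
p_8 = 9: count[9] becomes 1
p_9 = 10: count[10] becomes 1
p_10 = 2: count[2] becomes 1
Degrees (1 + count): deg[1]=1+1=2, deg[2]=1+1=2, deg[3]=1+0=1, deg[4]=1+2=3, deg[5]=1+0=1, deg[6]=1+0=1, deg[7]=1+1=2, deg[8]=1+1=2, deg[9]=1+1=2, deg[10]=1+1=2, deg[11]=1+2=3, deg[12]=1+0=1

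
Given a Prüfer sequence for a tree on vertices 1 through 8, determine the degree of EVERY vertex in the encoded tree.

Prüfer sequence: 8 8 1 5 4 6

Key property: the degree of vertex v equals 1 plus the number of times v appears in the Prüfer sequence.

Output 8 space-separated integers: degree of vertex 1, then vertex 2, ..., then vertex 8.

p_1 = 8: count[8] becomes 1
p_2 = 8: count[8] becomes 2
p_3 = 1: count[1] becomes 1
p_4 = 5: count[5] becomes 1
p_5 = 4: count[4] becomes 1
p_6 = 6: count[6] becomes 1
Degrees (1 + count): deg[1]=1+1=2, deg[2]=1+0=1, deg[3]=1+0=1, deg[4]=1+1=2, deg[5]=1+1=2, deg[6]=1+1=2, deg[7]=1+0=1, deg[8]=1+2=3

Answer: 2 1 1 2 2 2 1 3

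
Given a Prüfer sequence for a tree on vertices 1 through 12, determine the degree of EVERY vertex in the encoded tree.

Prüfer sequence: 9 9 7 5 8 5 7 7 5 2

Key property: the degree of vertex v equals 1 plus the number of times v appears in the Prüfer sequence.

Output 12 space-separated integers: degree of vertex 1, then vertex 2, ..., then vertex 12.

Answer: 1 2 1 1 4 1 4 2 3 1 1 1

Derivation:
p_1 = 9: count[9] becomes 1
p_2 = 9: count[9] becomes 2
p_3 = 7: count[7] becomes 1
p_4 = 5: count[5] becomes 1
p_5 = 8: count[8] becomes 1
p_6 = 5: count[5] becomes 2
p_7 = 7: count[7] becomes 2
p_8 = 7: count[7] becomes 3
p_9 = 5: count[5] becomes 3
p_10 = 2: count[2] becomes 1
Degrees (1 + count): deg[1]=1+0=1, deg[2]=1+1=2, deg[3]=1+0=1, deg[4]=1+0=1, deg[5]=1+3=4, deg[6]=1+0=1, deg[7]=1+3=4, deg[8]=1+1=2, deg[9]=1+2=3, deg[10]=1+0=1, deg[11]=1+0=1, deg[12]=1+0=1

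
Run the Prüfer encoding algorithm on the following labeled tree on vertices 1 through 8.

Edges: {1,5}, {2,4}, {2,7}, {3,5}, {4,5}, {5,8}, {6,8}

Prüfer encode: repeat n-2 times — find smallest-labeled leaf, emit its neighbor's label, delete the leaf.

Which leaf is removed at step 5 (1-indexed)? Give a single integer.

Step 1: current leaves = {1,3,6,7}. Remove leaf 1 (neighbor: 5).
Step 2: current leaves = {3,6,7}. Remove leaf 3 (neighbor: 5).
Step 3: current leaves = {6,7}. Remove leaf 6 (neighbor: 8).
Step 4: current leaves = {7,8}. Remove leaf 7 (neighbor: 2).
Step 5: current leaves = {2,8}. Remove leaf 2 (neighbor: 4).

Answer: 2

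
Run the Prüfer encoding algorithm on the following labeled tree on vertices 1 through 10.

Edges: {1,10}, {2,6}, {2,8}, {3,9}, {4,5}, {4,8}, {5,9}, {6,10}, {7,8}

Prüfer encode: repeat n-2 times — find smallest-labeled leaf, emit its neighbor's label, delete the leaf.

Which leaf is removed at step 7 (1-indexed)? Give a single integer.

Answer: 8

Derivation:
Step 1: current leaves = {1,3,7}. Remove leaf 1 (neighbor: 10).
Step 2: current leaves = {3,7,10}. Remove leaf 3 (neighbor: 9).
Step 3: current leaves = {7,9,10}. Remove leaf 7 (neighbor: 8).
Step 4: current leaves = {9,10}. Remove leaf 9 (neighbor: 5).
Step 5: current leaves = {5,10}. Remove leaf 5 (neighbor: 4).
Step 6: current leaves = {4,10}. Remove leaf 4 (neighbor: 8).
Step 7: current leaves = {8,10}. Remove leaf 8 (neighbor: 2).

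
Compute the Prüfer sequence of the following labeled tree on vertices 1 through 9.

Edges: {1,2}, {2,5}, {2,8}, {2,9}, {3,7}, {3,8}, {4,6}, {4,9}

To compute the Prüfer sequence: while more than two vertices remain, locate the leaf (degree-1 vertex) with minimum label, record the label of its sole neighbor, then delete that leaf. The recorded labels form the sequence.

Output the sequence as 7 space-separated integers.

Answer: 2 2 4 9 3 8 2

Derivation:
Step 1: leaves = {1,5,6,7}. Remove smallest leaf 1, emit neighbor 2.
Step 2: leaves = {5,6,7}. Remove smallest leaf 5, emit neighbor 2.
Step 3: leaves = {6,7}. Remove smallest leaf 6, emit neighbor 4.
Step 4: leaves = {4,7}. Remove smallest leaf 4, emit neighbor 9.
Step 5: leaves = {7,9}. Remove smallest leaf 7, emit neighbor 3.
Step 6: leaves = {3,9}. Remove smallest leaf 3, emit neighbor 8.
Step 7: leaves = {8,9}. Remove smallest leaf 8, emit neighbor 2.
Done: 2 vertices remain (2, 9). Sequence = [2 2 4 9 3 8 2]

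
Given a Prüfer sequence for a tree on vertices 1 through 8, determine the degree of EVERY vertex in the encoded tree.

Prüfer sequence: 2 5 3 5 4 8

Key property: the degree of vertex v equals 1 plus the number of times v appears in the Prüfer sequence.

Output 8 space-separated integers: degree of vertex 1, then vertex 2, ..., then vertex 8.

Answer: 1 2 2 2 3 1 1 2

Derivation:
p_1 = 2: count[2] becomes 1
p_2 = 5: count[5] becomes 1
p_3 = 3: count[3] becomes 1
p_4 = 5: count[5] becomes 2
p_5 = 4: count[4] becomes 1
p_6 = 8: count[8] becomes 1
Degrees (1 + count): deg[1]=1+0=1, deg[2]=1+1=2, deg[3]=1+1=2, deg[4]=1+1=2, deg[5]=1+2=3, deg[6]=1+0=1, deg[7]=1+0=1, deg[8]=1+1=2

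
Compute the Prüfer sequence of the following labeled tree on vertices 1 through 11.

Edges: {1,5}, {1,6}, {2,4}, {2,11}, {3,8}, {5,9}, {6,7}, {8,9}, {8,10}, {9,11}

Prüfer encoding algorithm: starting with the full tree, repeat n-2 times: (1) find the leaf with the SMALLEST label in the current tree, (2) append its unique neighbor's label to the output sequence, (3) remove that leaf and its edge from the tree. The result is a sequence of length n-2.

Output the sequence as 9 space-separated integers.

Answer: 8 2 11 6 1 5 9 8 9

Derivation:
Step 1: leaves = {3,4,7,10}. Remove smallest leaf 3, emit neighbor 8.
Step 2: leaves = {4,7,10}. Remove smallest leaf 4, emit neighbor 2.
Step 3: leaves = {2,7,10}. Remove smallest leaf 2, emit neighbor 11.
Step 4: leaves = {7,10,11}. Remove smallest leaf 7, emit neighbor 6.
Step 5: leaves = {6,10,11}. Remove smallest leaf 6, emit neighbor 1.
Step 6: leaves = {1,10,11}. Remove smallest leaf 1, emit neighbor 5.
Step 7: leaves = {5,10,11}. Remove smallest leaf 5, emit neighbor 9.
Step 8: leaves = {10,11}. Remove smallest leaf 10, emit neighbor 8.
Step 9: leaves = {8,11}. Remove smallest leaf 8, emit neighbor 9.
Done: 2 vertices remain (9, 11). Sequence = [8 2 11 6 1 5 9 8 9]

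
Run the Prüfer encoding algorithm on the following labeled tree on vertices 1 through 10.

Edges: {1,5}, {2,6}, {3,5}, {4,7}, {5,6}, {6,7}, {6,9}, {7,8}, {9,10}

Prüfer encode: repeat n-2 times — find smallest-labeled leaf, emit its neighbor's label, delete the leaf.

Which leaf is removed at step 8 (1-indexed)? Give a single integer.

Step 1: current leaves = {1,2,3,4,8,10}. Remove leaf 1 (neighbor: 5).
Step 2: current leaves = {2,3,4,8,10}. Remove leaf 2 (neighbor: 6).
Step 3: current leaves = {3,4,8,10}. Remove leaf 3 (neighbor: 5).
Step 4: current leaves = {4,5,8,10}. Remove leaf 4 (neighbor: 7).
Step 5: current leaves = {5,8,10}. Remove leaf 5 (neighbor: 6).
Step 6: current leaves = {8,10}. Remove leaf 8 (neighbor: 7).
Step 7: current leaves = {7,10}. Remove leaf 7 (neighbor: 6).
Step 8: current leaves = {6,10}. Remove leaf 6 (neighbor: 9).

Answer: 6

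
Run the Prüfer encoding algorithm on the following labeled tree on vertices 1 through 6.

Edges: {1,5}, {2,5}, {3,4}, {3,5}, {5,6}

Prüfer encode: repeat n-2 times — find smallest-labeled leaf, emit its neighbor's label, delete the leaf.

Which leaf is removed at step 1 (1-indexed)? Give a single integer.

Step 1: current leaves = {1,2,4,6}. Remove leaf 1 (neighbor: 5).

Answer: 1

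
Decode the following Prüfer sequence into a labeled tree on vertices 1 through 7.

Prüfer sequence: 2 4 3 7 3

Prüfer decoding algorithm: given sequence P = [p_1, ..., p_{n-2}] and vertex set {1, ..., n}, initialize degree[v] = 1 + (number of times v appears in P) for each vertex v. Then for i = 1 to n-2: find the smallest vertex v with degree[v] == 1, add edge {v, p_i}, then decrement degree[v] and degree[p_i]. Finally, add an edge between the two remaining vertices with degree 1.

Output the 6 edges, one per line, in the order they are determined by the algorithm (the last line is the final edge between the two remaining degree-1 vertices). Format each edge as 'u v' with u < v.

Initial degrees: {1:1, 2:2, 3:3, 4:2, 5:1, 6:1, 7:2}
Step 1: smallest deg-1 vertex = 1, p_1 = 2. Add edge {1,2}. Now deg[1]=0, deg[2]=1.
Step 2: smallest deg-1 vertex = 2, p_2 = 4. Add edge {2,4}. Now deg[2]=0, deg[4]=1.
Step 3: smallest deg-1 vertex = 4, p_3 = 3. Add edge {3,4}. Now deg[4]=0, deg[3]=2.
Step 4: smallest deg-1 vertex = 5, p_4 = 7. Add edge {5,7}. Now deg[5]=0, deg[7]=1.
Step 5: smallest deg-1 vertex = 6, p_5 = 3. Add edge {3,6}. Now deg[6]=0, deg[3]=1.
Final: two remaining deg-1 vertices are 3, 7. Add edge {3,7}.

Answer: 1 2
2 4
3 4
5 7
3 6
3 7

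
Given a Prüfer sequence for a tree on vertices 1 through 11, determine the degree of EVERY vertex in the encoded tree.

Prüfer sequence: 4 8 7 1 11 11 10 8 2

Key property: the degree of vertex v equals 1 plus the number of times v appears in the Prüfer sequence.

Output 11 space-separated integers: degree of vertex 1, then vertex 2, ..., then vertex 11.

p_1 = 4: count[4] becomes 1
p_2 = 8: count[8] becomes 1
p_3 = 7: count[7] becomes 1
p_4 = 1: count[1] becomes 1
p_5 = 11: count[11] becomes 1
p_6 = 11: count[11] becomes 2
p_7 = 10: count[10] becomes 1
p_8 = 8: count[8] becomes 2
p_9 = 2: count[2] becomes 1
Degrees (1 + count): deg[1]=1+1=2, deg[2]=1+1=2, deg[3]=1+0=1, deg[4]=1+1=2, deg[5]=1+0=1, deg[6]=1+0=1, deg[7]=1+1=2, deg[8]=1+2=3, deg[9]=1+0=1, deg[10]=1+1=2, deg[11]=1+2=3

Answer: 2 2 1 2 1 1 2 3 1 2 3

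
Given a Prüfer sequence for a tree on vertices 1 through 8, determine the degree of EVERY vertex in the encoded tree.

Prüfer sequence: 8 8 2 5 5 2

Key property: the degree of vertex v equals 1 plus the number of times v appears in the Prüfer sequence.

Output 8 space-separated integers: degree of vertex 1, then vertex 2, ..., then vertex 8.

Answer: 1 3 1 1 3 1 1 3

Derivation:
p_1 = 8: count[8] becomes 1
p_2 = 8: count[8] becomes 2
p_3 = 2: count[2] becomes 1
p_4 = 5: count[5] becomes 1
p_5 = 5: count[5] becomes 2
p_6 = 2: count[2] becomes 2
Degrees (1 + count): deg[1]=1+0=1, deg[2]=1+2=3, deg[3]=1+0=1, deg[4]=1+0=1, deg[5]=1+2=3, deg[6]=1+0=1, deg[7]=1+0=1, deg[8]=1+2=3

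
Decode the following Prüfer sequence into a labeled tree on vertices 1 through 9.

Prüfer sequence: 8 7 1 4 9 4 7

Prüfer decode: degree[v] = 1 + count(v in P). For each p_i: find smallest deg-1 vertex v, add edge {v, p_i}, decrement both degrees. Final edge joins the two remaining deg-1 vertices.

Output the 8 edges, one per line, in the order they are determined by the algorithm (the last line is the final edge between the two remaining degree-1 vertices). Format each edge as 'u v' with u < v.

Answer: 2 8
3 7
1 5
1 4
6 9
4 8
4 7
7 9

Derivation:
Initial degrees: {1:2, 2:1, 3:1, 4:3, 5:1, 6:1, 7:3, 8:2, 9:2}
Step 1: smallest deg-1 vertex = 2, p_1 = 8. Add edge {2,8}. Now deg[2]=0, deg[8]=1.
Step 2: smallest deg-1 vertex = 3, p_2 = 7. Add edge {3,7}. Now deg[3]=0, deg[7]=2.
Step 3: smallest deg-1 vertex = 5, p_3 = 1. Add edge {1,5}. Now deg[5]=0, deg[1]=1.
Step 4: smallest deg-1 vertex = 1, p_4 = 4. Add edge {1,4}. Now deg[1]=0, deg[4]=2.
Step 5: smallest deg-1 vertex = 6, p_5 = 9. Add edge {6,9}. Now deg[6]=0, deg[9]=1.
Step 6: smallest deg-1 vertex = 8, p_6 = 4. Add edge {4,8}. Now deg[8]=0, deg[4]=1.
Step 7: smallest deg-1 vertex = 4, p_7 = 7. Add edge {4,7}. Now deg[4]=0, deg[7]=1.
Final: two remaining deg-1 vertices are 7, 9. Add edge {7,9}.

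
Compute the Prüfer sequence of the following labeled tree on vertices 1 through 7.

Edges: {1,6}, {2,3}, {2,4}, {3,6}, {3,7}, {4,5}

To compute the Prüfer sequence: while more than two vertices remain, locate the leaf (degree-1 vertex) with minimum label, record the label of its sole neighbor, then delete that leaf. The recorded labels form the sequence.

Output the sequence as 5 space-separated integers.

Step 1: leaves = {1,5,7}. Remove smallest leaf 1, emit neighbor 6.
Step 2: leaves = {5,6,7}. Remove smallest leaf 5, emit neighbor 4.
Step 3: leaves = {4,6,7}. Remove smallest leaf 4, emit neighbor 2.
Step 4: leaves = {2,6,7}. Remove smallest leaf 2, emit neighbor 3.
Step 5: leaves = {6,7}. Remove smallest leaf 6, emit neighbor 3.
Done: 2 vertices remain (3, 7). Sequence = [6 4 2 3 3]

Answer: 6 4 2 3 3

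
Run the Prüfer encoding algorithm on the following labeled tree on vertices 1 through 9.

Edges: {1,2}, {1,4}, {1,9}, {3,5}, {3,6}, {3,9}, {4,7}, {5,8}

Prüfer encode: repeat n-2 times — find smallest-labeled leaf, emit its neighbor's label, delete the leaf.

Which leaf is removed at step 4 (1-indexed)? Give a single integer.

Answer: 4

Derivation:
Step 1: current leaves = {2,6,7,8}. Remove leaf 2 (neighbor: 1).
Step 2: current leaves = {6,7,8}. Remove leaf 6 (neighbor: 3).
Step 3: current leaves = {7,8}. Remove leaf 7 (neighbor: 4).
Step 4: current leaves = {4,8}. Remove leaf 4 (neighbor: 1).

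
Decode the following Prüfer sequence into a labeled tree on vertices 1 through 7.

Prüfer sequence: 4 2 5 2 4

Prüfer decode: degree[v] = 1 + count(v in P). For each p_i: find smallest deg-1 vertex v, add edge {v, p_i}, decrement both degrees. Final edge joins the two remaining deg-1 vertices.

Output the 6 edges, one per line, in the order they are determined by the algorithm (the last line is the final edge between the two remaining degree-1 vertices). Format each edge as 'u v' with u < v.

Answer: 1 4
2 3
5 6
2 5
2 4
4 7

Derivation:
Initial degrees: {1:1, 2:3, 3:1, 4:3, 5:2, 6:1, 7:1}
Step 1: smallest deg-1 vertex = 1, p_1 = 4. Add edge {1,4}. Now deg[1]=0, deg[4]=2.
Step 2: smallest deg-1 vertex = 3, p_2 = 2. Add edge {2,3}. Now deg[3]=0, deg[2]=2.
Step 3: smallest deg-1 vertex = 6, p_3 = 5. Add edge {5,6}. Now deg[6]=0, deg[5]=1.
Step 4: smallest deg-1 vertex = 5, p_4 = 2. Add edge {2,5}. Now deg[5]=0, deg[2]=1.
Step 5: smallest deg-1 vertex = 2, p_5 = 4. Add edge {2,4}. Now deg[2]=0, deg[4]=1.
Final: two remaining deg-1 vertices are 4, 7. Add edge {4,7}.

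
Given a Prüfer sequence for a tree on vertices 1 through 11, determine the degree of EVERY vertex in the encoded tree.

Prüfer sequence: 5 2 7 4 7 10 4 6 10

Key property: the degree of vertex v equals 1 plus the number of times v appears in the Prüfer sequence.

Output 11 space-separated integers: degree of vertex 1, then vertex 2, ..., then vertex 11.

p_1 = 5: count[5] becomes 1
p_2 = 2: count[2] becomes 1
p_3 = 7: count[7] becomes 1
p_4 = 4: count[4] becomes 1
p_5 = 7: count[7] becomes 2
p_6 = 10: count[10] becomes 1
p_7 = 4: count[4] becomes 2
p_8 = 6: count[6] becomes 1
p_9 = 10: count[10] becomes 2
Degrees (1 + count): deg[1]=1+0=1, deg[2]=1+1=2, deg[3]=1+0=1, deg[4]=1+2=3, deg[5]=1+1=2, deg[6]=1+1=2, deg[7]=1+2=3, deg[8]=1+0=1, deg[9]=1+0=1, deg[10]=1+2=3, deg[11]=1+0=1

Answer: 1 2 1 3 2 2 3 1 1 3 1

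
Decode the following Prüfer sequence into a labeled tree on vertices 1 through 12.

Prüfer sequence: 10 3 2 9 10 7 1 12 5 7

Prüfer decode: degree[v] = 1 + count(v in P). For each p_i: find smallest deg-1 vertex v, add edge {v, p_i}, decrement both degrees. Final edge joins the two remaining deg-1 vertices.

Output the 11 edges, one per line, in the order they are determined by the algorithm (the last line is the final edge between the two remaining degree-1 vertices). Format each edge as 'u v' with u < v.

Initial degrees: {1:2, 2:2, 3:2, 4:1, 5:2, 6:1, 7:3, 8:1, 9:2, 10:3, 11:1, 12:2}
Step 1: smallest deg-1 vertex = 4, p_1 = 10. Add edge {4,10}. Now deg[4]=0, deg[10]=2.
Step 2: smallest deg-1 vertex = 6, p_2 = 3. Add edge {3,6}. Now deg[6]=0, deg[3]=1.
Step 3: smallest deg-1 vertex = 3, p_3 = 2. Add edge {2,3}. Now deg[3]=0, deg[2]=1.
Step 4: smallest deg-1 vertex = 2, p_4 = 9. Add edge {2,9}. Now deg[2]=0, deg[9]=1.
Step 5: smallest deg-1 vertex = 8, p_5 = 10. Add edge {8,10}. Now deg[8]=0, deg[10]=1.
Step 6: smallest deg-1 vertex = 9, p_6 = 7. Add edge {7,9}. Now deg[9]=0, deg[7]=2.
Step 7: smallest deg-1 vertex = 10, p_7 = 1. Add edge {1,10}. Now deg[10]=0, deg[1]=1.
Step 8: smallest deg-1 vertex = 1, p_8 = 12. Add edge {1,12}. Now deg[1]=0, deg[12]=1.
Step 9: smallest deg-1 vertex = 11, p_9 = 5. Add edge {5,11}. Now deg[11]=0, deg[5]=1.
Step 10: smallest deg-1 vertex = 5, p_10 = 7. Add edge {5,7}. Now deg[5]=0, deg[7]=1.
Final: two remaining deg-1 vertices are 7, 12. Add edge {7,12}.

Answer: 4 10
3 6
2 3
2 9
8 10
7 9
1 10
1 12
5 11
5 7
7 12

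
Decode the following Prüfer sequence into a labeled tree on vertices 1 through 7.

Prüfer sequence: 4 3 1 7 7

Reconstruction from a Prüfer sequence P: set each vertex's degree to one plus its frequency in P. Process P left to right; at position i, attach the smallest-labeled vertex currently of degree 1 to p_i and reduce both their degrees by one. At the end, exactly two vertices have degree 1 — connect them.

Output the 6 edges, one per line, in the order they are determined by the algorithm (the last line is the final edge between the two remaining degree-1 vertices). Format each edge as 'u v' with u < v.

Initial degrees: {1:2, 2:1, 3:2, 4:2, 5:1, 6:1, 7:3}
Step 1: smallest deg-1 vertex = 2, p_1 = 4. Add edge {2,4}. Now deg[2]=0, deg[4]=1.
Step 2: smallest deg-1 vertex = 4, p_2 = 3. Add edge {3,4}. Now deg[4]=0, deg[3]=1.
Step 3: smallest deg-1 vertex = 3, p_3 = 1. Add edge {1,3}. Now deg[3]=0, deg[1]=1.
Step 4: smallest deg-1 vertex = 1, p_4 = 7. Add edge {1,7}. Now deg[1]=0, deg[7]=2.
Step 5: smallest deg-1 vertex = 5, p_5 = 7. Add edge {5,7}. Now deg[5]=0, deg[7]=1.
Final: two remaining deg-1 vertices are 6, 7. Add edge {6,7}.

Answer: 2 4
3 4
1 3
1 7
5 7
6 7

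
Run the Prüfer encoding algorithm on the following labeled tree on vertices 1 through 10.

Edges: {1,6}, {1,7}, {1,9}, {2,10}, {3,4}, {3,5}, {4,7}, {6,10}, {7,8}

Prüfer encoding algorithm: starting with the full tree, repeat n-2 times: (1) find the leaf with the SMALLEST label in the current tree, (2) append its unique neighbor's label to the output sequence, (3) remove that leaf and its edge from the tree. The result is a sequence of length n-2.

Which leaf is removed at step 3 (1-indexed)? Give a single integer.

Answer: 3

Derivation:
Step 1: current leaves = {2,5,8,9}. Remove leaf 2 (neighbor: 10).
Step 2: current leaves = {5,8,9,10}. Remove leaf 5 (neighbor: 3).
Step 3: current leaves = {3,8,9,10}. Remove leaf 3 (neighbor: 4).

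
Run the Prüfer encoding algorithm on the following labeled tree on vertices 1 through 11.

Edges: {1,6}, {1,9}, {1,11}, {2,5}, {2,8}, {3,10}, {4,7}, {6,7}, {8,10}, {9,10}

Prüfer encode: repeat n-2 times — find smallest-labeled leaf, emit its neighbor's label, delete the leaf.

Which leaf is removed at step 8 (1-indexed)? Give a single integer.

Step 1: current leaves = {3,4,5,11}. Remove leaf 3 (neighbor: 10).
Step 2: current leaves = {4,5,11}. Remove leaf 4 (neighbor: 7).
Step 3: current leaves = {5,7,11}. Remove leaf 5 (neighbor: 2).
Step 4: current leaves = {2,7,11}. Remove leaf 2 (neighbor: 8).
Step 5: current leaves = {7,8,11}. Remove leaf 7 (neighbor: 6).
Step 6: current leaves = {6,8,11}. Remove leaf 6 (neighbor: 1).
Step 7: current leaves = {8,11}. Remove leaf 8 (neighbor: 10).
Step 8: current leaves = {10,11}. Remove leaf 10 (neighbor: 9).

Answer: 10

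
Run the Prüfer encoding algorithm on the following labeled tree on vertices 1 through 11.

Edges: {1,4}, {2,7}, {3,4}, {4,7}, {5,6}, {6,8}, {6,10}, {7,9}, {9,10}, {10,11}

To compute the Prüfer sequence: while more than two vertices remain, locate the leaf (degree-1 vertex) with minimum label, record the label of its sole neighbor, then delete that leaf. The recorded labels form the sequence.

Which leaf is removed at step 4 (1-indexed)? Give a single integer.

Step 1: current leaves = {1,2,3,5,8,11}. Remove leaf 1 (neighbor: 4).
Step 2: current leaves = {2,3,5,8,11}. Remove leaf 2 (neighbor: 7).
Step 3: current leaves = {3,5,8,11}. Remove leaf 3 (neighbor: 4).
Step 4: current leaves = {4,5,8,11}. Remove leaf 4 (neighbor: 7).

Answer: 4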